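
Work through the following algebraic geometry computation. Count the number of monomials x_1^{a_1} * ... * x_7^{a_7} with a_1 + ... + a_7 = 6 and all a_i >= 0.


The number of degree-6 monomials in 7 variables is C(d+n-1, n-1).
= C(6+7-1, 7-1) = C(12, 6)
= 924

924


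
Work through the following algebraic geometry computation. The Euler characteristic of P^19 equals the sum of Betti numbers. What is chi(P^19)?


The complex projective space P^19 has one cell in each even real dimension 0, 2, ..., 38.
The cohomology groups are H^{2k}(P^19) = Z for k = 0,...,19, and 0 otherwise.
Euler characteristic = sum of Betti numbers = 1 per even-dimensional cohomology group.
chi(P^19) = 19 + 1 = 20

20


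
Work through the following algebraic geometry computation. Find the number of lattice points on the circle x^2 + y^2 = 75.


Systematically check integer values of x where x^2 <= 75.
For each valid x, check if 75 - x^2 is a perfect square.
Total integer solutions found: 0

0


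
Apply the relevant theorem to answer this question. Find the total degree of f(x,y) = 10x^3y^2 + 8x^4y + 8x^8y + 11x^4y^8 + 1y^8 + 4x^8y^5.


Examine each term for its total degree (sum of exponents).
  Term '10x^3y^2' has total degree 3+2 = 5.
  Term '8x^4y' has total degree 4+1 = 5.
  Term '8x^8y' has total degree 8+1 = 9.
  Term '11x^4y^8' has total degree 4+8 = 12.
  Term '1y^8' has total degree 0+8 = 8.
  Term '4x^8y^5' has total degree 8+5 = 13.
The maximum total degree among all terms is 13.

13


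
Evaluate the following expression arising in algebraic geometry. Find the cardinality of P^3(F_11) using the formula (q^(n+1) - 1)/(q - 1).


P^3(F_11) has (q^(n+1) - 1)/(q - 1) points.
= 11^3 + 11^2 + 11^1 + 11^0
= 1331 + 121 + 11 + 1
= 1464

1464


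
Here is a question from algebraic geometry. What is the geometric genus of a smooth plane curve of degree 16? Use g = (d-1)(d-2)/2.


Using the genus formula for smooth plane curves:
g = (d-1)(d-2)/2
g = (16-1)(16-2)/2
g = 15*14/2
g = 210/2 = 105

105


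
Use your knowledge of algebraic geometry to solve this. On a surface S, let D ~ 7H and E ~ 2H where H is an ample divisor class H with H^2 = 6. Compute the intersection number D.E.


Using bilinearity of the intersection pairing on a surface S:
(aH).(bH) = ab * (H.H)
We have H^2 = 6.
D.E = (7H).(2H) = 7*2*6
= 14*6
= 84

84


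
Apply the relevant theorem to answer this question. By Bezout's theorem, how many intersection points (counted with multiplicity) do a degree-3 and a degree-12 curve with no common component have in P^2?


Bezout's theorem states the intersection count equals the product of degrees.
Intersection count = 3 * 12 = 36

36


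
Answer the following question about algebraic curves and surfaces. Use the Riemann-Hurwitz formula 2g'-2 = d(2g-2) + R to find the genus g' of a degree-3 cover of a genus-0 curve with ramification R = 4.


Riemann-Hurwitz formula: 2g' - 2 = d(2g - 2) + R
Given: d = 3, g = 0, R = 4
2g' - 2 = 3*(2*0 - 2) + 4
2g' - 2 = 3*(-2) + 4
2g' - 2 = -6 + 4 = -2
2g' = 0
g' = 0

0


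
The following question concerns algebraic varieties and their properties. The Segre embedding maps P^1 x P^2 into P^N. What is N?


The Segre embedding maps P^m x P^n into P^N via
all products of coordinates from each factor.
N = (m+1)(n+1) - 1
N = (1+1)(2+1) - 1
N = 2*3 - 1
N = 6 - 1 = 5

5


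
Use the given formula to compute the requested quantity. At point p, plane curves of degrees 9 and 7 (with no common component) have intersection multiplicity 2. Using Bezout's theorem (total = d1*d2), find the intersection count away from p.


By Bezout's theorem, the total intersection number is d1 * d2.
Total = 9 * 7 = 63
Intersection multiplicity at p = 2
Remaining intersections = 63 - 2 = 61

61


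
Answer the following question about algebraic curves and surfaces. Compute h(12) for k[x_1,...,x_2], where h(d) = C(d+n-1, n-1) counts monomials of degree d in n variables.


The Hilbert function for the polynomial ring in 2 variables is:
h(d) = C(d+n-1, n-1)
h(12) = C(12+2-1, 2-1) = C(13, 1)
= 13! / (1! * 12!)
= 13

13


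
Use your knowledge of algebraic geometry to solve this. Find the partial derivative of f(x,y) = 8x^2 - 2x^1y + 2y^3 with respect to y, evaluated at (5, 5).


df/dy = (-2)*x^1 + 3*2*y^2
At (5,5): (-2)*5^1 + 3*2*5^2
= -10 + 150
= 140

140


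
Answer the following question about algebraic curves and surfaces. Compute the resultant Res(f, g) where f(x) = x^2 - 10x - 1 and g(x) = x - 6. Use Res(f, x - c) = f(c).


For Res(f, x - c), we evaluate f at x = c.
f(6) = 6^2 - 10*6 - 1
= 36 - 60 - 1
= -24 - 1 = -25
Res(f, g) = -25

-25


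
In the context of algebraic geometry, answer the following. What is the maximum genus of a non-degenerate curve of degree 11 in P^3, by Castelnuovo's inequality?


Castelnuovo's bound: write d - 1 = m(r-1) + epsilon with 0 <= epsilon < r-1.
d - 1 = 11 - 1 = 10
r - 1 = 3 - 1 = 2
10 = 5*2 + 0, so m = 5, epsilon = 0
pi(d, r) = m(m-1)(r-1)/2 + m*epsilon
= 5*4*2/2 + 5*0
= 40/2 + 0
= 20 + 0 = 20

20


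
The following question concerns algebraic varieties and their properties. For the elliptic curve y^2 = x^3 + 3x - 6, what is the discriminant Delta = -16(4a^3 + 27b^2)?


Compute each component:
4a^3 = 4*3^3 = 4*27 = 108
27b^2 = 27*(-6)^2 = 27*36 = 972
4a^3 + 27b^2 = 108 + 972 = 1080
Delta = -16*1080 = -17280

-17280


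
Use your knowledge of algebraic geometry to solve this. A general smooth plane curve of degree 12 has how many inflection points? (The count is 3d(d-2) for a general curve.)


For a general smooth plane curve C of degree d, the inflection points are
the intersection of C with its Hessian curve, which has degree 3(d-2).
By Bezout, the total intersection number is d * 3(d-2) = 12 * 30 = 360.
For a general curve every flex is ordinary, so each contributes
multiplicity 1 to C·Hess(C), and the number of distinct inflection
points is 3d(d-2).
Inflection points = 3*12*(12-2) = 3*12*10 = 360

360


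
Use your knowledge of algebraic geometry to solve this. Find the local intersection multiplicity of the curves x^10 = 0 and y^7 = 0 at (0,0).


The intersection multiplicity of V(x^a) and V(y^b) at the origin is:
I(O; V(x^10), V(y^7)) = dim_k(k[x,y]/(x^10, y^7))
A basis for k[x,y]/(x^10, y^7) is the set of monomials x^i * y^j
where 0 <= i < 10 and 0 <= j < 7.
The number of such monomials is 10 * 7 = 70

70


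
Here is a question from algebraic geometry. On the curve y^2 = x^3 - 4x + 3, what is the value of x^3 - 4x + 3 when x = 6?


Compute x^3 - 4x + 3 at x = 6:
x^3 = 6^3 = 216
(-4)*x = (-4)*6 = -24
Sum: 216 - 24 + 3 = 195

195


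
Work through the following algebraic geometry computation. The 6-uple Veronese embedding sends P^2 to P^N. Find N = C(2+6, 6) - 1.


The Veronese embedding v_d: P^n -> P^N maps each point to all
degree-d monomials in n+1 homogeneous coordinates.
N = C(n+d, d) - 1
N = C(2+6, 6) - 1
N = C(8, 6) - 1
C(8, 6) = 28
N = 28 - 1 = 27

27


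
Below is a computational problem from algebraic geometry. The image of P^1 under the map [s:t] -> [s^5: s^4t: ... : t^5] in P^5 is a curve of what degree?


The rational normal curve in P^5 is the image of P^1 under the 5-uple Veronese.
A general hyperplane in P^5 pulls back to a degree-5 form on P^1, which has 5 zeros,
so the curve meets a general hyperplane in 5 points. Degree = 5.

5


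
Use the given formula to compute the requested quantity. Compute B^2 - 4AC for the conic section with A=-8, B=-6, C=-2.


The discriminant of a conic Ax^2 + Bxy + Cy^2 + ... = 0 is B^2 - 4AC.
B^2 = (-6)^2 = 36
4AC = 4*(-8)*(-2) = 64
Discriminant = 36 - 64 = -28

-28


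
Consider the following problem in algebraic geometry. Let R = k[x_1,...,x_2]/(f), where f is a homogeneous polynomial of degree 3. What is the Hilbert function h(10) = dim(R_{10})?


For R = k[x_1,...,x_n]/(f) with f homogeneous of degree e:
The Hilbert series is (1 - t^e)/(1 - t)^n.
So h(d) = C(d+n-1, n-1) - C(d-e+n-1, n-1) for d >= e.
With n=2, e=3, d=10:
C(10+2-1, 2-1) = C(11, 1) = 11
C(10-3+2-1, 2-1) = C(8, 1) = 8
h(10) = 11 - 8 = 3

3


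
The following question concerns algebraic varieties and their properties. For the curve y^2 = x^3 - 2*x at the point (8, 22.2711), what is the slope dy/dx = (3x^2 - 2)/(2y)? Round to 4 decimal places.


Using implicit differentiation of y^2 = x^3 - 2*x:
2y * dy/dx = 3x^2 - 2
dy/dx = (3x^2 - 2)/(2y)
Numerator: 3*8^2 - 2 = 190
Denominator: 2*22.2711 = 44.5422
dy/dx = 190/44.5422 = 4.2656

4.2656


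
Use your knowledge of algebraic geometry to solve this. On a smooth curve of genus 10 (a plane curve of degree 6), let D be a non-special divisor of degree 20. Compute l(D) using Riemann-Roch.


First, compute the genus of a smooth plane curve of degree 6:
g = (d-1)(d-2)/2 = (6-1)(6-2)/2 = 10
For a non-special divisor D (i.e., h^1(D) = 0), Riemann-Roch gives:
l(D) = deg(D) - g + 1
Since deg(D) = 20 >= 2g - 1 = 19, D is non-special.
l(D) = 20 - 10 + 1 = 11

11


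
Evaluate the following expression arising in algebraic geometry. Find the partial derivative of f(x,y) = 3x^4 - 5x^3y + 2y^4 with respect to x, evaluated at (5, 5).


df/dx = 4*3*x^3 + 3*(-5)*x^2*y
At (5,5): 4*3*5^3 + 3*(-5)*5^2*5
= 1500 - 1875
= -375

-375


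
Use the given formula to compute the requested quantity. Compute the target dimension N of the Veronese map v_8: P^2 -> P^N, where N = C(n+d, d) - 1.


The Veronese embedding v_d: P^n -> P^N maps each point to all
degree-d monomials in n+1 homogeneous coordinates.
N = C(n+d, d) - 1
N = C(2+8, 8) - 1
N = C(10, 8) - 1
C(10, 8) = 45
N = 45 - 1 = 44

44


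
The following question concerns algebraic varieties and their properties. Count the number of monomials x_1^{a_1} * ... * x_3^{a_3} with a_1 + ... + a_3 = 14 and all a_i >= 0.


The number of degree-14 monomials in 3 variables is C(d+n-1, n-1).
= C(14+3-1, 3-1) = C(16, 2)
= 120

120


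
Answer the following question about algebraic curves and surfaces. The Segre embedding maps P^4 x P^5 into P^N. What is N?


The Segre embedding maps P^m x P^n into P^N via
all products of coordinates from each factor.
N = (m+1)(n+1) - 1
N = (4+1)(5+1) - 1
N = 5*6 - 1
N = 30 - 1 = 29

29


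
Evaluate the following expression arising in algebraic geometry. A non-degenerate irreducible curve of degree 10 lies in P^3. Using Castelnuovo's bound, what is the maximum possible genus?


Castelnuovo's bound: write d - 1 = m(r-1) + epsilon with 0 <= epsilon < r-1.
d - 1 = 10 - 1 = 9
r - 1 = 3 - 1 = 2
9 = 4*2 + 1, so m = 4, epsilon = 1
pi(d, r) = m(m-1)(r-1)/2 + m*epsilon
= 4*3*2/2 + 4*1
= 24/2 + 4
= 12 + 4 = 16

16


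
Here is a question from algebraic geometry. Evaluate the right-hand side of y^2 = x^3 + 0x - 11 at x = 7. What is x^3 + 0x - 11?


Compute x^3 + 0x - 11 at x = 7:
x^3 = 7^3 = 343
0*x = 0*7 = 0
Sum: 343 + 0 - 11 = 332

332


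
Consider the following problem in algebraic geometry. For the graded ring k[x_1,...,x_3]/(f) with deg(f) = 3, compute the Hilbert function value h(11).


For R = k[x_1,...,x_n]/(f) with f homogeneous of degree e:
The Hilbert series is (1 - t^e)/(1 - t)^n.
So h(d) = C(d+n-1, n-1) - C(d-e+n-1, n-1) for d >= e.
With n=3, e=3, d=11:
C(11+3-1, 3-1) = C(13, 2) = 78
C(11-3+3-1, 3-1) = C(10, 2) = 45
h(11) = 78 - 45 = 33

33


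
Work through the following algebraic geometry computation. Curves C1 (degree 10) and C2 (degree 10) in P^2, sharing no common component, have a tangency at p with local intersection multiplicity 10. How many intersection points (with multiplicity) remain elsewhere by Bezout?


By Bezout's theorem, the total intersection number is d1 * d2.
Total = 10 * 10 = 100
Intersection multiplicity at p = 10
Remaining intersections = 100 - 10 = 90

90


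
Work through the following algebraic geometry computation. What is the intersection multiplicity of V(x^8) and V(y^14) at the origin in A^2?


The intersection multiplicity of V(x^a) and V(y^b) at the origin is:
I(O; V(x^8), V(y^14)) = dim_k(k[x,y]/(x^8, y^14))
A basis for k[x,y]/(x^8, y^14) is the set of monomials x^i * y^j
where 0 <= i < 8 and 0 <= j < 14.
The number of such monomials is 8 * 14 = 112

112


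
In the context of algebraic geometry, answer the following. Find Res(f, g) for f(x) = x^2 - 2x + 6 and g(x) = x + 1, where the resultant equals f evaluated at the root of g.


For Res(f, x - c), we evaluate f at x = c.
f(-1) = (-1)^2 - 2*(-1) + 6
= 1 + 2 + 6
= 3 + 6 = 9
Res(f, g) = 9

9


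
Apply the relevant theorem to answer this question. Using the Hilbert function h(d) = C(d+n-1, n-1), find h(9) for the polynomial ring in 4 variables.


The Hilbert function for the polynomial ring in 4 variables is:
h(d) = C(d+n-1, n-1)
h(9) = C(9+4-1, 4-1) = C(12, 3)
= 12! / (3! * 9!)
= 220

220


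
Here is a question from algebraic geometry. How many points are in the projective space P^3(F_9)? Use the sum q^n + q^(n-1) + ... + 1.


P^3(F_9) has (q^(n+1) - 1)/(q - 1) points.
= 9^3 + 9^2 + 9^1 + 9^0
= 729 + 81 + 9 + 1
= 820

820


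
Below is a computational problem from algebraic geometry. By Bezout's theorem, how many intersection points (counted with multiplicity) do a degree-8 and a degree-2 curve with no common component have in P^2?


Bezout's theorem states the intersection count equals the product of degrees.
Intersection count = 8 * 2 = 16

16


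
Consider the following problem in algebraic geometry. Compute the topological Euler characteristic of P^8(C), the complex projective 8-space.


The complex projective space P^8 has one cell in each even real dimension 0, 2, ..., 16.
The cohomology groups are H^{2k}(P^8) = Z for k = 0,...,8, and 0 otherwise.
Euler characteristic = sum of Betti numbers = 1 per even-dimensional cohomology group.
chi(P^8) = 8 + 1 = 9

9


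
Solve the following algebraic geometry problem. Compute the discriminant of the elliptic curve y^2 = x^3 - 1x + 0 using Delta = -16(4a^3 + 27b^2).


Compute each component:
4a^3 = 4*(-1)^3 = 4*(-1) = -4
27b^2 = 27*0^2 = 27*0 = 0
4a^3 + 27b^2 = -4 + 0 = -4
Delta = -16*(-4) = 64

64


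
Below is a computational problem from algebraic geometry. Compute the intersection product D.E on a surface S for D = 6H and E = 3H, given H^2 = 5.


Using bilinearity of the intersection pairing on a surface S:
(aH).(bH) = ab * (H.H)
We have H^2 = 5.
D.E = (6H).(3H) = 6*3*5
= 18*5
= 90

90


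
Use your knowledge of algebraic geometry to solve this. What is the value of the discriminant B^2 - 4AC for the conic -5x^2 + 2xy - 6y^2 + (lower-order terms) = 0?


The discriminant of a conic Ax^2 + Bxy + Cy^2 + ... = 0 is B^2 - 4AC.
B^2 = 2^2 = 4
4AC = 4*(-5)*(-6) = 120
Discriminant = 4 - 120 = -116

-116


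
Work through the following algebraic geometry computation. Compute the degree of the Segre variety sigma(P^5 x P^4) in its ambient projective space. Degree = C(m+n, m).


The degree of the Segre variety P^5 x P^4 is C(m+n, m).
= C(9, 5)
= 126

126


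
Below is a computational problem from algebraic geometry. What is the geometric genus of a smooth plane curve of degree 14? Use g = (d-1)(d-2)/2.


Using the genus formula for smooth plane curves:
g = (d-1)(d-2)/2
g = (14-1)(14-2)/2
g = 13*12/2
g = 156/2 = 78

78


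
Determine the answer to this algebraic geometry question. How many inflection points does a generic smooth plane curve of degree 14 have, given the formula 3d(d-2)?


For a general smooth plane curve C of degree d, the inflection points are
the intersection of C with its Hessian curve, which has degree 3(d-2).
By Bezout, the total intersection number is d * 3(d-2) = 14 * 36 = 504.
For a general curve every flex is ordinary, so each contributes
multiplicity 1 to C·Hess(C), and the number of distinct inflection
points is 3d(d-2).
Inflection points = 3*14*(14-2) = 3*14*12 = 504

504


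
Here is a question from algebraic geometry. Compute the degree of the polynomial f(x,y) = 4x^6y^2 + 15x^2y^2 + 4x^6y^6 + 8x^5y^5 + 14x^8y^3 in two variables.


Examine each term for its total degree (sum of exponents).
  Term '4x^6y^2' has total degree 6+2 = 8.
  Term '15x^2y^2' has total degree 2+2 = 4.
  Term '4x^6y^6' has total degree 6+6 = 12.
  Term '8x^5y^5' has total degree 5+5 = 10.
  Term '14x^8y^3' has total degree 8+3 = 11.
The maximum total degree among all terms is 12.

12


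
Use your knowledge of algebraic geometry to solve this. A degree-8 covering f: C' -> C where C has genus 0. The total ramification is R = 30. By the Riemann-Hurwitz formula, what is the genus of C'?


Riemann-Hurwitz formula: 2g' - 2 = d(2g - 2) + R
Given: d = 8, g = 0, R = 30
2g' - 2 = 8*(2*0 - 2) + 30
2g' - 2 = 8*(-2) + 30
2g' - 2 = -16 + 30 = 14
2g' = 16
g' = 8

8


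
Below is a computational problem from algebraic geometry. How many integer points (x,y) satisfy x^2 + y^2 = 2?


Systematically check integer values of x where x^2 <= 2.
For each valid x, check if 2 - x^2 is a perfect square.
x=1: 2 - 1 = 1, sqrt = 1 (valid)
Total integer solutions found: 4

4


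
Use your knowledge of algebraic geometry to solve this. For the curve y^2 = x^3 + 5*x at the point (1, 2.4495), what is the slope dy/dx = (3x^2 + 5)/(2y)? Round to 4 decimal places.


Using implicit differentiation of y^2 = x^3 + 5*x:
2y * dy/dx = 3x^2 + 5
dy/dx = (3x^2 + 5)/(2y)
Numerator: 3*1^2 + 5 = 8
Denominator: 2*2.4495 = 4.899
dy/dx = 8/4.899 = 1.6330

1.6330


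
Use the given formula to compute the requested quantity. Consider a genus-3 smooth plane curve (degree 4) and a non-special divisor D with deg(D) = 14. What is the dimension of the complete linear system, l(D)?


First, compute the genus of a smooth plane curve of degree 4:
g = (d-1)(d-2)/2 = (4-1)(4-2)/2 = 3
For a non-special divisor D (i.e., h^1(D) = 0), Riemann-Roch gives:
l(D) = deg(D) - g + 1
Since deg(D) = 14 >= 2g - 1 = 5, D is non-special.
l(D) = 14 - 3 + 1 = 12

12


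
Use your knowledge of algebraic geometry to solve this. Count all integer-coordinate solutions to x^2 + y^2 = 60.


Systematically check integer values of x where x^2 <= 60.
For each valid x, check if 60 - x^2 is a perfect square.
Total integer solutions found: 0

0


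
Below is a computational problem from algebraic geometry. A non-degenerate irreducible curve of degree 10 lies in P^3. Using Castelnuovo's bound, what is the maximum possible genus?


Castelnuovo's bound: write d - 1 = m(r-1) + epsilon with 0 <= epsilon < r-1.
d - 1 = 10 - 1 = 9
r - 1 = 3 - 1 = 2
9 = 4*2 + 1, so m = 4, epsilon = 1
pi(d, r) = m(m-1)(r-1)/2 + m*epsilon
= 4*3*2/2 + 4*1
= 24/2 + 4
= 12 + 4 = 16

16


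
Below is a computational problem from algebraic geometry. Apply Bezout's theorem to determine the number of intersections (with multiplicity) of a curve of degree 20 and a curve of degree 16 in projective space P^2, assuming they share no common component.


Bezout's theorem states the intersection count equals the product of degrees.
Intersection count = 20 * 16 = 320

320


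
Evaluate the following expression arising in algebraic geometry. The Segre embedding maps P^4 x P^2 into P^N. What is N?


The Segre embedding maps P^m x P^n into P^N via
all products of coordinates from each factor.
N = (m+1)(n+1) - 1
N = (4+1)(2+1) - 1
N = 5*3 - 1
N = 15 - 1 = 14

14


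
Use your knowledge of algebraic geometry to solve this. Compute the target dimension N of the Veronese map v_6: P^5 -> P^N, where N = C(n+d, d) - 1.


The Veronese embedding v_d: P^n -> P^N maps each point to all
degree-d monomials in n+1 homogeneous coordinates.
N = C(n+d, d) - 1
N = C(5+6, 6) - 1
N = C(11, 6) - 1
C(11, 6) = 462
N = 462 - 1 = 461

461


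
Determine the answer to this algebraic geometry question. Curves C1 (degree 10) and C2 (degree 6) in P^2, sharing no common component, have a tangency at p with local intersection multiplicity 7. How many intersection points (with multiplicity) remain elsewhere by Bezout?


By Bezout's theorem, the total intersection number is d1 * d2.
Total = 10 * 6 = 60
Intersection multiplicity at p = 7
Remaining intersections = 60 - 7 = 53

53


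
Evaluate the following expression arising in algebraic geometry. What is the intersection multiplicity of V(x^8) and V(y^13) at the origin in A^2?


The intersection multiplicity of V(x^a) and V(y^b) at the origin is:
I(O; V(x^8), V(y^13)) = dim_k(k[x,y]/(x^8, y^13))
A basis for k[x,y]/(x^8, y^13) is the set of monomials x^i * y^j
where 0 <= i < 8 and 0 <= j < 13.
The number of such monomials is 8 * 13 = 104

104


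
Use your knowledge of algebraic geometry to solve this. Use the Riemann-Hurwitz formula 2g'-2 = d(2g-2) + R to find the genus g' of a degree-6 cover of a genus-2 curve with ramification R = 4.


Riemann-Hurwitz formula: 2g' - 2 = d(2g - 2) + R
Given: d = 6, g = 2, R = 4
2g' - 2 = 6*(2*2 - 2) + 4
2g' - 2 = 6*2 + 4
2g' - 2 = 12 + 4 = 16
2g' = 18
g' = 9

9


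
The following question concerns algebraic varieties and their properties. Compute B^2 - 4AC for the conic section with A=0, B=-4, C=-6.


The discriminant of a conic Ax^2 + Bxy + Cy^2 + ... = 0 is B^2 - 4AC.
B^2 = (-4)^2 = 16
4AC = 4*0*(-6) = 0
Discriminant = 16 + 0 = 16

16


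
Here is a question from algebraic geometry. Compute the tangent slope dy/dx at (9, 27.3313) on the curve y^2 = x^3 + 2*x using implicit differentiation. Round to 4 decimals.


Using implicit differentiation of y^2 = x^3 + 2*x:
2y * dy/dx = 3x^2 + 2
dy/dx = (3x^2 + 2)/(2y)
Numerator: 3*9^2 + 2 = 245
Denominator: 2*27.3313 = 54.6626
dy/dx = 245/54.6626 = 4.4820

4.4820


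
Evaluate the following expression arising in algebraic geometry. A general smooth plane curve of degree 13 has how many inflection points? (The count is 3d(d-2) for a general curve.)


For a general smooth plane curve C of degree d, the inflection points are
the intersection of C with its Hessian curve, which has degree 3(d-2).
By Bezout, the total intersection number is d * 3(d-2) = 13 * 33 = 429.
For a general curve every flex is ordinary, so each contributes
multiplicity 1 to C·Hess(C), and the number of distinct inflection
points is 3d(d-2).
Inflection points = 3*13*(13-2) = 3*13*11 = 429

429


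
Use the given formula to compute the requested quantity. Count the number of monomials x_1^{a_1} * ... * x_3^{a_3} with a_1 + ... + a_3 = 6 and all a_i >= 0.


The number of degree-6 monomials in 3 variables is C(d+n-1, n-1).
= C(6+3-1, 3-1) = C(8, 2)
= 28

28


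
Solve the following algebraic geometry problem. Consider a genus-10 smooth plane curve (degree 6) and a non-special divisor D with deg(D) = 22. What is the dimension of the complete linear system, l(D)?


First, compute the genus of a smooth plane curve of degree 6:
g = (d-1)(d-2)/2 = (6-1)(6-2)/2 = 10
For a non-special divisor D (i.e., h^1(D) = 0), Riemann-Roch gives:
l(D) = deg(D) - g + 1
Since deg(D) = 22 >= 2g - 1 = 19, D is non-special.
l(D) = 22 - 10 + 1 = 13

13


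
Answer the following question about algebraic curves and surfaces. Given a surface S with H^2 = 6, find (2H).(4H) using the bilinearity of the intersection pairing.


Using bilinearity of the intersection pairing on a surface S:
(aH).(bH) = ab * (H.H)
We have H^2 = 6.
D.E = (2H).(4H) = 2*4*6
= 8*6
= 48

48


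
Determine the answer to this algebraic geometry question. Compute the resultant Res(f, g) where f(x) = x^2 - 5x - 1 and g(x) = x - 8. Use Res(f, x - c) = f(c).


For Res(f, x - c), we evaluate f at x = c.
f(8) = 8^2 - 5*8 - 1
= 64 - 40 - 1
= 24 - 1 = 23
Res(f, g) = 23

23


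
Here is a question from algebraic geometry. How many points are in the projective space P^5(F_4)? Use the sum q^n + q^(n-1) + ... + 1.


P^5(F_4) has (q^(n+1) - 1)/(q - 1) points.
= 4^5 + 4^4 + 4^3 + 4^2 + 4^1 + 4^0
= 1024 + 256 + 64 + 16 + 4 + 1
= 1365

1365


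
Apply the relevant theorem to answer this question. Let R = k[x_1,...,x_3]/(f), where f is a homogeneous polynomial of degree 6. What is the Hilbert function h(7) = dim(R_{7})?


For R = k[x_1,...,x_n]/(f) with f homogeneous of degree e:
The Hilbert series is (1 - t^e)/(1 - t)^n.
So h(d) = C(d+n-1, n-1) - C(d-e+n-1, n-1) for d >= e.
With n=3, e=6, d=7:
C(7+3-1, 3-1) = C(9, 2) = 36
C(7-6+3-1, 3-1) = C(3, 2) = 3
h(7) = 36 - 3 = 33

33


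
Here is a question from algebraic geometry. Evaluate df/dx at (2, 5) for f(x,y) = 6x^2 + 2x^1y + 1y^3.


df/dx = 2*6*x^1 + 1*2*x^0*y
At (2,5): 2*6*2^1 + 1*2*2^0*5
= 24 + 10
= 34

34


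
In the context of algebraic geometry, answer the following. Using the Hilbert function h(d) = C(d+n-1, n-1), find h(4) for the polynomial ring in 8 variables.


The Hilbert function for the polynomial ring in 8 variables is:
h(d) = C(d+n-1, n-1)
h(4) = C(4+8-1, 8-1) = C(11, 7)
= 11! / (7! * 4!)
= 330

330


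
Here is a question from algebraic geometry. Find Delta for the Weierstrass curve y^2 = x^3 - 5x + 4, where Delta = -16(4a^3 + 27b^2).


Compute each component:
4a^3 = 4*(-5)^3 = 4*(-125) = -500
27b^2 = 27*4^2 = 27*16 = 432
4a^3 + 27b^2 = -500 + 432 = -68
Delta = -16*(-68) = 1088

1088


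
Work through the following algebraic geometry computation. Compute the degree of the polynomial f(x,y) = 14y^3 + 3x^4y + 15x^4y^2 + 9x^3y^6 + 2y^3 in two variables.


Examine each term for its total degree (sum of exponents).
  Term '14y^3' has total degree 0+3 = 3.
  Term '3x^4y' has total degree 4+1 = 5.
  Term '15x^4y^2' has total degree 4+2 = 6.
  Term '9x^3y^6' has total degree 3+6 = 9.
  Term '2y^3' has total degree 0+3 = 3.
The maximum total degree among all terms is 9.

9


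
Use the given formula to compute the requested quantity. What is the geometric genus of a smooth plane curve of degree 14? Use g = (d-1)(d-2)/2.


Using the genus formula for smooth plane curves:
g = (d-1)(d-2)/2
g = (14-1)(14-2)/2
g = 13*12/2
g = 156/2 = 78

78


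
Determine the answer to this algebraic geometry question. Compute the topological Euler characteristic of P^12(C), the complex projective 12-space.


The complex projective space P^12 has one cell in each even real dimension 0, 2, ..., 24.
The cohomology groups are H^{2k}(P^12) = Z for k = 0,...,12, and 0 otherwise.
Euler characteristic = sum of Betti numbers = 1 per even-dimensional cohomology group.
chi(P^12) = 12 + 1 = 13

13


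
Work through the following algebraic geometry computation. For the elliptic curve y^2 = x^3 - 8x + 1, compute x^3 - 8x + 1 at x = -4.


Compute x^3 - 8x + 1 at x = -4:
x^3 = (-4)^3 = -64
(-8)*x = (-8)*(-4) = 32
Sum: -64 + 32 + 1 = -31

-31


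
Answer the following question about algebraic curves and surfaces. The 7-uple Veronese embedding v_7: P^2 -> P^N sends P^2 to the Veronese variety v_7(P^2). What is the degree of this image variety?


The Veronese variety v_7(P^2) has degree d^r.
d^r = 7^2 = 49

49


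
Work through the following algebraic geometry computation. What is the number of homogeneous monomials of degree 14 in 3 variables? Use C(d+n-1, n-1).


The number of degree-14 monomials in 3 variables is C(d+n-1, n-1).
= C(14+3-1, 3-1) = C(16, 2)
= 120

120


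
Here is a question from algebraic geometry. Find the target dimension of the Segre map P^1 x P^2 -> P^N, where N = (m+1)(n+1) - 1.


The Segre embedding maps P^m x P^n into P^N via
all products of coordinates from each factor.
N = (m+1)(n+1) - 1
N = (1+1)(2+1) - 1
N = 2*3 - 1
N = 6 - 1 = 5

5


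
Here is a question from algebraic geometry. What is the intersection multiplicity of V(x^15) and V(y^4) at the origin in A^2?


The intersection multiplicity of V(x^a) and V(y^b) at the origin is:
I(O; V(x^15), V(y^4)) = dim_k(k[x,y]/(x^15, y^4))
A basis for k[x,y]/(x^15, y^4) is the set of monomials x^i * y^j
where 0 <= i < 15 and 0 <= j < 4.
The number of such monomials is 15 * 4 = 60

60


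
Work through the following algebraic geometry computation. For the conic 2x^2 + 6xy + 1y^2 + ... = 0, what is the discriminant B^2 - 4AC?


The discriminant of a conic Ax^2 + Bxy + Cy^2 + ... = 0 is B^2 - 4AC.
B^2 = 6^2 = 36
4AC = 4*2*1 = 8
Discriminant = 36 - 8 = 28

28


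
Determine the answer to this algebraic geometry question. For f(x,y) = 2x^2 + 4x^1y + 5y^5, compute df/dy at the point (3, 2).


df/dy = 4*x^1 + 5*5*y^4
At (3,2): 4*3^1 + 5*5*2^4
= 12 + 400
= 412

412


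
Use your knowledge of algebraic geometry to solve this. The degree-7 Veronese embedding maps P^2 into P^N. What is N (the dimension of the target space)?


The Veronese embedding v_d: P^n -> P^N maps each point to all
degree-d monomials in n+1 homogeneous coordinates.
N = C(n+d, d) - 1
N = C(2+7, 7) - 1
N = C(9, 7) - 1
C(9, 7) = 36
N = 36 - 1 = 35

35


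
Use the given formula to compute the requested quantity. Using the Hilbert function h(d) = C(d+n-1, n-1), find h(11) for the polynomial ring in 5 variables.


The Hilbert function for the polynomial ring in 5 variables is:
h(d) = C(d+n-1, n-1)
h(11) = C(11+5-1, 5-1) = C(15, 4)
= 15! / (4! * 11!)
= 1365

1365


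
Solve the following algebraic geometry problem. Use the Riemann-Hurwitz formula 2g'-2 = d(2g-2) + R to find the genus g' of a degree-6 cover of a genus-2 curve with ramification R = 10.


Riemann-Hurwitz formula: 2g' - 2 = d(2g - 2) + R
Given: d = 6, g = 2, R = 10
2g' - 2 = 6*(2*2 - 2) + 10
2g' - 2 = 6*2 + 10
2g' - 2 = 12 + 10 = 22
2g' = 24
g' = 12

12


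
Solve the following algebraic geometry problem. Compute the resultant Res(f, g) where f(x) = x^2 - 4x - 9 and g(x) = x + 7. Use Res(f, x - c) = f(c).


For Res(f, x - c), we evaluate f at x = c.
f(-7) = (-7)^2 - 4*(-7) - 9
= 49 + 28 - 9
= 77 - 9 = 68
Res(f, g) = 68

68


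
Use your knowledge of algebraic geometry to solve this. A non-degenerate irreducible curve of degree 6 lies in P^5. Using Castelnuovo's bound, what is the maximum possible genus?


Castelnuovo's bound: write d - 1 = m(r-1) + epsilon with 0 <= epsilon < r-1.
d - 1 = 6 - 1 = 5
r - 1 = 5 - 1 = 4
5 = 1*4 + 1, so m = 1, epsilon = 1
pi(d, r) = m(m-1)(r-1)/2 + m*epsilon
= 1*0*4/2 + 1*1
= 0/2 + 1
= 0 + 1 = 1

1


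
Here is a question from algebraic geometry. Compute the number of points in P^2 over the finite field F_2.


P^2(F_2) has (q^(n+1) - 1)/(q - 1) points.
= 2^2 + 2^1 + 2^0
= 4 + 2 + 1
= 7

7


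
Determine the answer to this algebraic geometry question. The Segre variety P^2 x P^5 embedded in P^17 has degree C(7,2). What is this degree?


The degree of the Segre variety P^2 x P^5 is C(m+n, m).
= C(7, 2)
= 21

21


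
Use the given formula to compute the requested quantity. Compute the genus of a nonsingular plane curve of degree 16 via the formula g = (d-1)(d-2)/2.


Using the genus formula for smooth plane curves:
g = (d-1)(d-2)/2
g = (16-1)(16-2)/2
g = 15*14/2
g = 210/2 = 105

105


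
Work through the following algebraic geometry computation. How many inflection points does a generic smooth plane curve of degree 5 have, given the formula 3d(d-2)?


For a general smooth plane curve C of degree d, the inflection points are
the intersection of C with its Hessian curve, which has degree 3(d-2).
By Bezout, the total intersection number is d * 3(d-2) = 5 * 9 = 45.
For a general curve every flex is ordinary, so each contributes
multiplicity 1 to C·Hess(C), and the number of distinct inflection
points is 3d(d-2).
Inflection points = 3*5*(5-2) = 3*5*3 = 45

45


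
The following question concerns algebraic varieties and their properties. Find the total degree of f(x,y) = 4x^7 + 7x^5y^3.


Examine each term for its total degree (sum of exponents).
  Term '4x^7' has total degree 7+0 = 7.
  Term '7x^5y^3' has total degree 5+3 = 8.
The maximum total degree among all terms is 8.

8


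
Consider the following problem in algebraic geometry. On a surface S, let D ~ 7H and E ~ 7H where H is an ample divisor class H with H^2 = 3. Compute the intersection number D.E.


Using bilinearity of the intersection pairing on a surface S:
(aH).(bH) = ab * (H.H)
We have H^2 = 3.
D.E = (7H).(7H) = 7*7*3
= 49*3
= 147

147


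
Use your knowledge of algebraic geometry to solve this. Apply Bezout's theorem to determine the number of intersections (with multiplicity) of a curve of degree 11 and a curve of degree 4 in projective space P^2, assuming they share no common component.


Bezout's theorem states the intersection count equals the product of degrees.
Intersection count = 11 * 4 = 44

44


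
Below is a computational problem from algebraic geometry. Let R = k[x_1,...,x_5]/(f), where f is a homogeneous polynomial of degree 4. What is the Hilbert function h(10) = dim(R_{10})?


For R = k[x_1,...,x_n]/(f) with f homogeneous of degree e:
The Hilbert series is (1 - t^e)/(1 - t)^n.
So h(d) = C(d+n-1, n-1) - C(d-e+n-1, n-1) for d >= e.
With n=5, e=4, d=10:
C(10+5-1, 5-1) = C(14, 4) = 1001
C(10-4+5-1, 5-1) = C(10, 4) = 210
h(10) = 1001 - 210 = 791

791


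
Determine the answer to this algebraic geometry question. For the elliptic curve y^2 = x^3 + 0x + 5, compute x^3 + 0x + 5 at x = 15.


Compute x^3 + 0x + 5 at x = 15:
x^3 = 15^3 = 3375
0*x = 0*15 = 0
Sum: 3375 + 0 + 5 = 3380

3380


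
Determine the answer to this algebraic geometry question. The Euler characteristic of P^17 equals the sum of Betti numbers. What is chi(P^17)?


The complex projective space P^17 has one cell in each even real dimension 0, 2, ..., 34.
The cohomology groups are H^{2k}(P^17) = Z for k = 0,...,17, and 0 otherwise.
Euler characteristic = sum of Betti numbers = 1 per even-dimensional cohomology group.
chi(P^17) = 17 + 1 = 18

18


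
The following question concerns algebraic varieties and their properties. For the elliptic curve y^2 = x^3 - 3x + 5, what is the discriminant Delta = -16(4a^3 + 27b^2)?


Compute each component:
4a^3 = 4*(-3)^3 = 4*(-27) = -108
27b^2 = 27*5^2 = 27*25 = 675
4a^3 + 27b^2 = -108 + 675 = 567
Delta = -16*567 = -9072

-9072


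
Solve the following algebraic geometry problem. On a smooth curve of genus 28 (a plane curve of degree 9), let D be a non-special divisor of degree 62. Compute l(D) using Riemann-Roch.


First, compute the genus of a smooth plane curve of degree 9:
g = (d-1)(d-2)/2 = (9-1)(9-2)/2 = 28
For a non-special divisor D (i.e., h^1(D) = 0), Riemann-Roch gives:
l(D) = deg(D) - g + 1
Since deg(D) = 62 >= 2g - 1 = 55, D is non-special.
l(D) = 62 - 28 + 1 = 35

35


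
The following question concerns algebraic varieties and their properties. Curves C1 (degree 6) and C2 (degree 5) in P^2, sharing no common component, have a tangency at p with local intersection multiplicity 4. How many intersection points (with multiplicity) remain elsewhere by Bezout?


By Bezout's theorem, the total intersection number is d1 * d2.
Total = 6 * 5 = 30
Intersection multiplicity at p = 4
Remaining intersections = 30 - 4 = 26

26


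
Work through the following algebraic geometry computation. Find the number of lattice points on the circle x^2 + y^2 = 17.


Systematically check integer values of x where x^2 <= 17.
For each valid x, check if 17 - x^2 is a perfect square.
x=1: 17 - 1 = 16, sqrt = 4 (valid)
x=4: 17 - 16 = 1, sqrt = 1 (valid)
Total integer solutions found: 8

8


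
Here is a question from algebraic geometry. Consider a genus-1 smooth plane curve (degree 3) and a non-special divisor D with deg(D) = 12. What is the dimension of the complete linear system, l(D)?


First, compute the genus of a smooth plane curve of degree 3:
g = (d-1)(d-2)/2 = (3-1)(3-2)/2 = 1
For a non-special divisor D (i.e., h^1(D) = 0), Riemann-Roch gives:
l(D) = deg(D) - g + 1
Since deg(D) = 12 >= 2g - 1 = 1, D is non-special.
l(D) = 12 - 1 + 1 = 12

12


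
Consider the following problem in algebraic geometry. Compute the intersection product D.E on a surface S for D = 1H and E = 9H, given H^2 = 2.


Using bilinearity of the intersection pairing on a surface S:
(aH).(bH) = ab * (H.H)
We have H^2 = 2.
D.E = (1H).(9H) = 1*9*2
= 9*2
= 18

18


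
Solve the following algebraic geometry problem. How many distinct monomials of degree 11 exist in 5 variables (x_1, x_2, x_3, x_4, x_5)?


The number of degree-11 monomials in 5 variables is C(d+n-1, n-1).
= C(11+5-1, 5-1) = C(15, 4)
= 1365

1365


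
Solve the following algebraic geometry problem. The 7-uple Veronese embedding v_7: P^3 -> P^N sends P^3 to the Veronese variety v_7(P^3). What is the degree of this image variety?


The Veronese variety v_7(P^3) has degree d^r.
d^r = 7^3 = 343

343


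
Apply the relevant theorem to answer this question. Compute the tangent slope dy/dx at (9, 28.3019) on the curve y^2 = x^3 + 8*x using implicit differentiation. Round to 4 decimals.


Using implicit differentiation of y^2 = x^3 + 8*x:
2y * dy/dx = 3x^2 + 8
dy/dx = (3x^2 + 8)/(2y)
Numerator: 3*9^2 + 8 = 251
Denominator: 2*28.3019 = 56.6038
dy/dx = 251/56.6038 = 4.4343

4.4343


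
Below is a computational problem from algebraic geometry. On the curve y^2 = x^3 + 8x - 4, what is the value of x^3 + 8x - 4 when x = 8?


Compute x^3 + 8x - 4 at x = 8:
x^3 = 8^3 = 512
8*x = 8*8 = 64
Sum: 512 + 64 - 4 = 572

572


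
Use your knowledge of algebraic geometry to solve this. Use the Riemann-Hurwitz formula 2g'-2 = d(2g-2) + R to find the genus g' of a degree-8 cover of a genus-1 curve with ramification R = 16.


Riemann-Hurwitz formula: 2g' - 2 = d(2g - 2) + R
Given: d = 8, g = 1, R = 16
2g' - 2 = 8*(2*1 - 2) + 16
2g' - 2 = 8*0 + 16
2g' - 2 = 0 + 16 = 16
2g' = 18
g' = 9

9


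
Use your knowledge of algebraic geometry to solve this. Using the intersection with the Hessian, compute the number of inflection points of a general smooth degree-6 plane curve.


For a general smooth plane curve C of degree d, the inflection points are
the intersection of C with its Hessian curve, which has degree 3(d-2).
By Bezout, the total intersection number is d * 3(d-2) = 6 * 12 = 72.
For a general curve every flex is ordinary, so each contributes
multiplicity 1 to C·Hess(C), and the number of distinct inflection
points is 3d(d-2).
Inflection points = 3*6*(6-2) = 3*6*4 = 72

72


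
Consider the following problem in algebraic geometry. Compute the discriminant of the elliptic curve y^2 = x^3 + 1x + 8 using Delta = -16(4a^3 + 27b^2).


Compute each component:
4a^3 = 4*1^3 = 4*1 = 4
27b^2 = 27*8^2 = 27*64 = 1728
4a^3 + 27b^2 = 4 + 1728 = 1732
Delta = -16*1732 = -27712

-27712


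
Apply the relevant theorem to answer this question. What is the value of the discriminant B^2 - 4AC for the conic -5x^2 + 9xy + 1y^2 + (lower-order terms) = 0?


The discriminant of a conic Ax^2 + Bxy + Cy^2 + ... = 0 is B^2 - 4AC.
B^2 = 9^2 = 81
4AC = 4*(-5)*1 = -20
Discriminant = 81 + 20 = 101

101


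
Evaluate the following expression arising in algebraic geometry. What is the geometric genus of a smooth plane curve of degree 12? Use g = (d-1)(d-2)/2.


Using the genus formula for smooth plane curves:
g = (d-1)(d-2)/2
g = (12-1)(12-2)/2
g = 11*10/2
g = 110/2 = 55

55


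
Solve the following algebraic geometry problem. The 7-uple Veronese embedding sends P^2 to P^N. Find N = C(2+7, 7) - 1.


The Veronese embedding v_d: P^n -> P^N maps each point to all
degree-d monomials in n+1 homogeneous coordinates.
N = C(n+d, d) - 1
N = C(2+7, 7) - 1
N = C(9, 7) - 1
C(9, 7) = 36
N = 36 - 1 = 35

35


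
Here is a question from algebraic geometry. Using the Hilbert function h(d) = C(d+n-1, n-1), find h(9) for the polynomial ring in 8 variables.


The Hilbert function for the polynomial ring in 8 variables is:
h(d) = C(d+n-1, n-1)
h(9) = C(9+8-1, 8-1) = C(16, 7)
= 16! / (7! * 9!)
= 11440

11440


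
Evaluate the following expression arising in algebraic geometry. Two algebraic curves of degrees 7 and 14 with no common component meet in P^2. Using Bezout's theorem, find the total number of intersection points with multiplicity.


Bezout's theorem states the intersection count equals the product of degrees.
Intersection count = 7 * 14 = 98

98


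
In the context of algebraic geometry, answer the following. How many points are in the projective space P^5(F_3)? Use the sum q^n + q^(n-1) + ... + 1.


P^5(F_3) has (q^(n+1) - 1)/(q - 1) points.
= 3^5 + 3^4 + 3^3 + 3^2 + 3^1 + 3^0
= 243 + 81 + 27 + 9 + 3 + 1
= 364

364
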